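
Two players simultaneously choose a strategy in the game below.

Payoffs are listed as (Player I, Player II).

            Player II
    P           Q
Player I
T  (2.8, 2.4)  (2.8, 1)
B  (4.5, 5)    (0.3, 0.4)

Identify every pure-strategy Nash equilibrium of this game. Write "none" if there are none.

Player I against P: payoffs 2.8, 4.5 → best response B.
Player I against Q: payoffs 2.8, 0.3 → best response T.
Player II against T: payoffs 2.4, 1 → best response P.
Player II against B: payoffs 5, 0.4 → best response P.
Mutual best responses: (B, P).

The unique pure-strategy Nash equilibrium is (B, P).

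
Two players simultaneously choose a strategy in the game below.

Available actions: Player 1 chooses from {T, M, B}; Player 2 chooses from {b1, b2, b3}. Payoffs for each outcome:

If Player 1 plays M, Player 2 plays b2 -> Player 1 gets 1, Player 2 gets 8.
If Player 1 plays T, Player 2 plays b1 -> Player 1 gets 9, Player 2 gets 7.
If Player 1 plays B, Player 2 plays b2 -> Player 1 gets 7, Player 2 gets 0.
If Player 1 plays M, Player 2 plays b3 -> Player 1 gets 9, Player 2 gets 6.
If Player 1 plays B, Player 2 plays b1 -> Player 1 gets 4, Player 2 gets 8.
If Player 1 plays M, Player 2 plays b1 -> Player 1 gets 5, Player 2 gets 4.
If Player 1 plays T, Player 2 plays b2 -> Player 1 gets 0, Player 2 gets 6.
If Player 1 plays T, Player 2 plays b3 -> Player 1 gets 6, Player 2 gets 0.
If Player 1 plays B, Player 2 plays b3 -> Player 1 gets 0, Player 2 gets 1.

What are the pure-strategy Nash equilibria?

The unique pure-strategy Nash equilibrium is (T, b1).

Mark each player's best response to every combination of opponents' strategies; a profile where every player is best-responding is a pure Nash equilibrium.
Player 1 against b1: payoffs 9, 5, 4 → best response T.
Player 1 against b2: payoffs 0, 1, 7 → best response B.
Player 1 against b3: payoffs 6, 9, 0 → best response M.
Player 2 against T: payoffs 7, 6, 0 → best response b1.
Player 2 against M: payoffs 4, 8, 6 → best response b2.
Player 2 against B: payoffs 8, 0, 1 → best response b1.
Mutual best responses: (T, b1).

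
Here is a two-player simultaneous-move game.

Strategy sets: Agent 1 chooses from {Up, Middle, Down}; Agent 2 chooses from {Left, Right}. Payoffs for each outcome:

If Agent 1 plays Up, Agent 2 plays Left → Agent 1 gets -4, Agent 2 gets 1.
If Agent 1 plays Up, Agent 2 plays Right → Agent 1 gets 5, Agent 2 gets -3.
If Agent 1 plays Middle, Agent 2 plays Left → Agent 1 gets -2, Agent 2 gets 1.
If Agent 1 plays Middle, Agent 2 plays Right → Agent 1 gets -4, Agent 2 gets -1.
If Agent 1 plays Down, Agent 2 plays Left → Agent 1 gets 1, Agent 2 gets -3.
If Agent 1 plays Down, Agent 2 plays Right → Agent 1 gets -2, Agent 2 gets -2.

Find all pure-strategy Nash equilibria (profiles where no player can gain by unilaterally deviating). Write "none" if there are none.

This game has no pure Nash equilibrium.

Agent 1 against Left: payoffs -4, -2, 1 → best response Down.
Agent 1 against Right: payoffs 5, -4, -2 → best response Up.
Agent 2 against Up: payoffs 1, -3 → best response Left.
Agent 2 against Middle: payoffs 1, -1 → best response Left.
Agent 2 against Down: payoffs -3, -2 → best response Right.
No profile is a mutual best response for all players.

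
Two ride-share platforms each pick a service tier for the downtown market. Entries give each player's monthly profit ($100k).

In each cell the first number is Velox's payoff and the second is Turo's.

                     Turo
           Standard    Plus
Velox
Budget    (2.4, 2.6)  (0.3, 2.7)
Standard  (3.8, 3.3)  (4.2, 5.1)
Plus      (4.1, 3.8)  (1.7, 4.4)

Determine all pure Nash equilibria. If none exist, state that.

For each player, find the best response to each opponent profile; mutual best responses are the pure NE.
Velox against Standard: payoffs 2.4, 3.8, 4.1 → best response Plus.
Velox against Plus: payoffs 0.3, 4.2, 1.7 → best response Standard.
Turo against Budget: payoffs 2.6, 2.7 → best response Plus.
Turo against Standard: payoffs 3.3, 5.1 → best response Plus.
Turo against Plus: payoffs 3.8, 4.4 → best response Plus.
Mutual best responses: (Standard, Plus).

(Standard, Plus)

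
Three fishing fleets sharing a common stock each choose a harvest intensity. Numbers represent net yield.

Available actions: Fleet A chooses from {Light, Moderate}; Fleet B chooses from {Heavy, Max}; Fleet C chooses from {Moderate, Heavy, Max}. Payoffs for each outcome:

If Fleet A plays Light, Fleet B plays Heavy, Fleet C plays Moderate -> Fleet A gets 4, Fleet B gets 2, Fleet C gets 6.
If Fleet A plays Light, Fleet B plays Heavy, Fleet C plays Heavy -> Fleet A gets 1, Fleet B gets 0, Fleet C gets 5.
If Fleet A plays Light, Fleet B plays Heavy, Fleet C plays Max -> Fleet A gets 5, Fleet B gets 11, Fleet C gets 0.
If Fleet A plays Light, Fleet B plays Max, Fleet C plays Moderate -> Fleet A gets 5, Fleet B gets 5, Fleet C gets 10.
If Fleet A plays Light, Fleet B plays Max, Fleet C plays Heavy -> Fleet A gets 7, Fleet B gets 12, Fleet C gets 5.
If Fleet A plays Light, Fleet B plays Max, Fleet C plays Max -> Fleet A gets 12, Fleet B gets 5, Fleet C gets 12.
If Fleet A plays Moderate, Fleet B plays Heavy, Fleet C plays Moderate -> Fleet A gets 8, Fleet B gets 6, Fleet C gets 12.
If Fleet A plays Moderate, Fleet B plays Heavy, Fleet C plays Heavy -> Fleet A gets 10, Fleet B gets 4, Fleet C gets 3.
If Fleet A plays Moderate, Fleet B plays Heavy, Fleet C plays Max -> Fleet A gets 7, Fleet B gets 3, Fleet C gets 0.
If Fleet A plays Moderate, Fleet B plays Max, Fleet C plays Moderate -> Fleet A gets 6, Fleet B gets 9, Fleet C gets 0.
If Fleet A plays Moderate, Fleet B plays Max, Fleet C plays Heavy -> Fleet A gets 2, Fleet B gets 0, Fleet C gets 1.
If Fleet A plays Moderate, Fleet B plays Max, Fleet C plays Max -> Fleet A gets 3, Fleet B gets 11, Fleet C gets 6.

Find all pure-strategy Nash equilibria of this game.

Mark each player's best response to every combination of opponents' strategies; a profile where every player is best-responding is a pure Nash equilibrium.
Fleet A against (Heavy, Moderate): payoffs 4, 8 → best response Moderate.
Fleet A against (Heavy, Heavy): payoffs 1, 10 → best response Moderate.
Fleet A against (Heavy, Max): payoffs 5, 7 → best response Moderate.
Fleet A against (Max, Moderate): payoffs 5, 6 → best response Moderate.
Fleet A against (Max, Heavy): payoffs 7, 2 → best response Light.
Fleet A against (Max, Max): payoffs 12, 3 → best response Light.
Fleet B against (Light, Moderate): payoffs 2, 5 → best response Max.
Fleet B against (Light, Heavy): payoffs 0, 12 → best response Max.
Fleet B against (Light, Max): payoffs 11, 5 → best response Heavy.
Fleet B against (Moderate, Moderate): payoffs 6, 9 → best response Max.
Fleet B against (Moderate, Heavy): payoffs 4, 0 → best response Heavy.
Fleet B against (Moderate, Max): payoffs 3, 11 → best response Max.
Fleet C against (Light, Heavy): payoffs 6, 5, 0 → best response Moderate.
Fleet C against (Light, Max): payoffs 10, 5, 12 → best response Max.
Fleet C against (Moderate, Heavy): payoffs 12, 3, 0 → best response Moderate.
Fleet C against (Moderate, Max): payoffs 0, 1, 6 → best response Max.
No profile is a mutual best response for all players.

none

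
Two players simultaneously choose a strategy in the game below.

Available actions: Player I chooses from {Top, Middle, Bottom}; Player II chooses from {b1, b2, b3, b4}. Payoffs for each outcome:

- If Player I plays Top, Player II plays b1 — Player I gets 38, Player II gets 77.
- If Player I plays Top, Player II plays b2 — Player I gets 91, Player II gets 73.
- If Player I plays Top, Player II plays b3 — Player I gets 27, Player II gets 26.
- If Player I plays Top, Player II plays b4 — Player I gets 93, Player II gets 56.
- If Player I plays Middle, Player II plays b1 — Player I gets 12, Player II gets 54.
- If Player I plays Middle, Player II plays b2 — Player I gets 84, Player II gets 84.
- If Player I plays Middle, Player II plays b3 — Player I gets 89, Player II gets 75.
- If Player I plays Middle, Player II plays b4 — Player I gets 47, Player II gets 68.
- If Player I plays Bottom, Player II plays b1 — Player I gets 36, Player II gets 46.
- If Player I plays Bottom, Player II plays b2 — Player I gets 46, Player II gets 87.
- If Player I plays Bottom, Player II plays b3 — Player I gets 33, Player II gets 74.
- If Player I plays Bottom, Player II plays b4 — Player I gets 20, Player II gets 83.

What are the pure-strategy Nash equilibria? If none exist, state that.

Pure NE: (Top, b1)

Player I against b1: payoffs 38, 12, 36 → best response Top.
Player I against b2: payoffs 91, 84, 46 → best response Top.
Player I against b3: payoffs 27, 89, 33 → best response Middle.
Player I against b4: payoffs 93, 47, 20 → best response Top.
Player II against Top: payoffs 77, 73, 26, 56 → best response b1.
Player II against Middle: payoffs 54, 84, 75, 68 → best response b2.
Player II against Bottom: payoffs 46, 87, 74, 83 → best response b2.
Mutual best responses: (Top, b1).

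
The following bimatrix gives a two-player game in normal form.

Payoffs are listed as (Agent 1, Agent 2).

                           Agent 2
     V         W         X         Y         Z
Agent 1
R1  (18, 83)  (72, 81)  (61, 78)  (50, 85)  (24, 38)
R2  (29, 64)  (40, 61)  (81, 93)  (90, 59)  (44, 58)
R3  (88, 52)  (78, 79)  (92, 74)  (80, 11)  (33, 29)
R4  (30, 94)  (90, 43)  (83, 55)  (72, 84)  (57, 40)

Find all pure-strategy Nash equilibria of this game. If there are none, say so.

Agent 1 against V: payoffs 18, 29, 88, 30 → best response R3.
Agent 1 against W: payoffs 72, 40, 78, 90 → best response R4.
Agent 1 against X: payoffs 61, 81, 92, 83 → best response R3.
Agent 1 against Y: payoffs 50, 90, 80, 72 → best response R2.
Agent 1 against Z: payoffs 24, 44, 33, 57 → best response R4.
Agent 2 against R1: payoffs 83, 81, 78, 85, 38 → best response Y.
Agent 2 against R2: payoffs 64, 61, 93, 59, 58 → best response X.
Agent 2 against R3: payoffs 52, 79, 74, 11, 29 → best response W.
Agent 2 against R4: payoffs 94, 43, 55, 84, 40 → best response V.
No profile is a mutual best response for all players.

This game has no pure Nash equilibrium.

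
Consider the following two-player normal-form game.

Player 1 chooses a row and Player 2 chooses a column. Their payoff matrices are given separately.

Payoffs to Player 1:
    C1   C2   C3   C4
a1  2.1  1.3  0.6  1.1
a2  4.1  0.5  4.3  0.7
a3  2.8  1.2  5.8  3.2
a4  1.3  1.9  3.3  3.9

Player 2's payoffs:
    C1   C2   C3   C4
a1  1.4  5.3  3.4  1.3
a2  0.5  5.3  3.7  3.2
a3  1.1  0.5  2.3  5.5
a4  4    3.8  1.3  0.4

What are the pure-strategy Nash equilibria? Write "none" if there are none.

There is no pure-strategy Nash equilibrium.

(a1, C1): Player 1 can switch to a2 (2.1 → 4.1). Not NE.
(a1, C2): Player 1 can switch to a4 (1.3 → 1.9). Not NE.
(a1, C3): Player 1 can switch to a2 (0.6 → 4.3). Not NE.
(a1, C4): Player 1 can switch to a3 (1.1 → 3.2). Not NE.
(a2, C1): Player 2 can switch to C2 (0.5 → 5.3). Not NE.
(a2, C2): Player 1 can switch to a1 (0.5 → 1.3). Not NE.
(a2, C3): Player 1 can switch to a3 (4.3 → 5.8). Not NE.
(a2, C4): Player 1 can switch to a1 (0.7 → 1.1). Not NE.
(a3, C1): Player 1 can switch to a2 (2.8 → 4.1). Not NE.
(a3, C2): Player 1 can switch to a1 (1.2 → 1.3). Not NE.
(a3, C3): Player 2 can switch to C4 (2.3 → 5.5). Not NE.
(a3, C4): Player 1 can switch to a4 (3.2 → 3.9). Not NE.
(The remaining 4 profiles each have a profitable deviation by the same check.)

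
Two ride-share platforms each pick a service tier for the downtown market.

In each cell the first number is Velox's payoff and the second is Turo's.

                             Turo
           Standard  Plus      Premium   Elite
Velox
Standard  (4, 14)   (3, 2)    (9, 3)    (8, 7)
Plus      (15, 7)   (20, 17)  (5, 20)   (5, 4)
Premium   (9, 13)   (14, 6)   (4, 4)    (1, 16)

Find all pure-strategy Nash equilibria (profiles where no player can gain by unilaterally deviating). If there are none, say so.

No pure-strategy Nash equilibrium.

(Standard, Standard): Velox can switch to Plus (4 → 15). Not NE.
(Standard, Plus): Velox can switch to Plus (3 → 20). Not NE.
(Standard, Premium): Turo can switch to Standard (3 → 14). Not NE.
(Standard, Elite): Turo can switch to Standard (7 → 14). Not NE.
(Plus, Standard): Turo can switch to Plus (7 → 17). Not NE.
(Plus, Plus): Turo can switch to Premium (17 → 20). Not NE.
(Plus, Premium): Velox can switch to Standard (5 → 9). Not NE.
(Plus, Elite): Velox can switch to Standard (5 → 8). Not NE.
(Premium, Standard): Velox can switch to Plus (9 → 15). Not NE.
(Premium, Plus): Velox can switch to Plus (14 → 20). Not NE.
(Premium, Premium): Velox can switch to Standard (4 → 9). Not NE.
(Premium, Elite): Velox can switch to Standard (1 → 8). Not NE.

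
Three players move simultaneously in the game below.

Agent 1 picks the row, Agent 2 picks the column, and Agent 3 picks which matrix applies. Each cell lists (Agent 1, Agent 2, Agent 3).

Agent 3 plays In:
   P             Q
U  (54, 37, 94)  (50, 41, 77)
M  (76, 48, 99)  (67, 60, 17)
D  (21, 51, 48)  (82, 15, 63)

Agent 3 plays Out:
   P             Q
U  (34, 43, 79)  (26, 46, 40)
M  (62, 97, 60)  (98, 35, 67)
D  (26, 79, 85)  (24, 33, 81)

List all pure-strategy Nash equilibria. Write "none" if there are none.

There is no pure-strategy Nash equilibrium.

Agent 1 against (P, In): payoffs 54, 76, 21 → best response M.
Agent 1 against (P, Out): payoffs 34, 62, 26 → best response M.
Agent 1 against (Q, In): payoffs 50, 67, 82 → best response D.
Agent 1 against (Q, Out): payoffs 26, 98, 24 → best response M.
Agent 2 against (U, In): payoffs 37, 41 → best response Q.
Agent 2 against (U, Out): payoffs 43, 46 → best response Q.
Agent 2 against (M, In): payoffs 48, 60 → best response Q.
Agent 2 against (M, Out): payoffs 97, 35 → best response P.
Agent 2 against (D, In): payoffs 51, 15 → best response P.
Agent 2 against (D, Out): payoffs 79, 33 → best response P.
Agent 3 against (U, P): payoffs 94, 79 → best response In.
Agent 3 against (U, Q): payoffs 77, 40 → best response In.
Agent 3 against (M, P): payoffs 99, 60 → best response In.
Agent 3 against (M, Q): payoffs 17, 67 → best response Out.
Agent 3 against (D, P): payoffs 48, 85 → best response Out.
Agent 3 against (D, Q): payoffs 63, 81 → best response Out.
No profile is a mutual best response for all players.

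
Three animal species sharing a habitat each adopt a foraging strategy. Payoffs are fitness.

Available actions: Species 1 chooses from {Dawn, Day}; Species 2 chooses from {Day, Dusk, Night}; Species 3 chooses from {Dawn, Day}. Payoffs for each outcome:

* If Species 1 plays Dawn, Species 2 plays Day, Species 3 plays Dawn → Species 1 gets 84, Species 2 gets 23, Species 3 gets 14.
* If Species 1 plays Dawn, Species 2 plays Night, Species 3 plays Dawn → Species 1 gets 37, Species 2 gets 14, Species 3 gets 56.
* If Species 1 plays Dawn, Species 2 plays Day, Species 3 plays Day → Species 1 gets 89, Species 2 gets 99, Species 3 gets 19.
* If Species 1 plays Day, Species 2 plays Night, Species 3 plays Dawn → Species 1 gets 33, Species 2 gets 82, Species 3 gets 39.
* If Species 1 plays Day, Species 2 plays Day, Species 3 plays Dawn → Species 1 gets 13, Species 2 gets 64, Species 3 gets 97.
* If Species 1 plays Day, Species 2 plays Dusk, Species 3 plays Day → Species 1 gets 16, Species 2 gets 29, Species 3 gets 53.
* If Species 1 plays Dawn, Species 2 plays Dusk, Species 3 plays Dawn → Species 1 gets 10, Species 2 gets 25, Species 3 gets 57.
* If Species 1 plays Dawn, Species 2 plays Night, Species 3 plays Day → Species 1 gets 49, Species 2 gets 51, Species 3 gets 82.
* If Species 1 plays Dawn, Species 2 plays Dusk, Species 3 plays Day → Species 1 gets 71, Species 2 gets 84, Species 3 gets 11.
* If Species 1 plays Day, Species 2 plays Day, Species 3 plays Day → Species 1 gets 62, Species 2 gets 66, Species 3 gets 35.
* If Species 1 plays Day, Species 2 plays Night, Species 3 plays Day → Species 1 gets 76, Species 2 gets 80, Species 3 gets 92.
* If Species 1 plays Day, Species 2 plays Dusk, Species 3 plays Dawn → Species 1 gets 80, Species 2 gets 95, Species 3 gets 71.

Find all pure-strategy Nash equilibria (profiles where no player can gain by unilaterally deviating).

Species 1 against (Day, Dawn): payoffs 84, 13 → best response Dawn.
Species 1 against (Day, Day): payoffs 89, 62 → best response Dawn.
Species 1 against (Dusk, Dawn): payoffs 10, 80 → best response Day.
Species 1 against (Dusk, Day): payoffs 71, 16 → best response Dawn.
Species 1 against (Night, Dawn): payoffs 37, 33 → best response Dawn.
Species 1 against (Night, Day): payoffs 49, 76 → best response Day.
Species 2 against (Dawn, Dawn): payoffs 23, 25, 14 → best response Dusk.
Species 2 against (Dawn, Day): payoffs 99, 84, 51 → best response Day.
Species 2 against (Day, Dawn): payoffs 64, 95, 82 → best response Dusk.
Species 2 against (Day, Day): payoffs 66, 29, 80 → best response Night.
Species 3 against (Dawn, Day): payoffs 14, 19 → best response Day.
Species 3 against (Dawn, Dusk): payoffs 57, 11 → best response Dawn.
Species 3 against (Dawn, Night): payoffs 56, 82 → best response Day.
Species 3 against (Day, Day): payoffs 97, 35 → best response Dawn.
Species 3 against (Day, Dusk): payoffs 71, 53 → best response Dawn.
Species 3 against (Day, Night): payoffs 39, 92 → best response Day.
Mutual best responses: (Dawn, Day, Day); (Day, Dusk, Dawn); (Day, Night, Day).

The pure Nash equilibria are (Dawn, Day, Day) and (Day, Dusk, Dawn) and (Day, Night, Day).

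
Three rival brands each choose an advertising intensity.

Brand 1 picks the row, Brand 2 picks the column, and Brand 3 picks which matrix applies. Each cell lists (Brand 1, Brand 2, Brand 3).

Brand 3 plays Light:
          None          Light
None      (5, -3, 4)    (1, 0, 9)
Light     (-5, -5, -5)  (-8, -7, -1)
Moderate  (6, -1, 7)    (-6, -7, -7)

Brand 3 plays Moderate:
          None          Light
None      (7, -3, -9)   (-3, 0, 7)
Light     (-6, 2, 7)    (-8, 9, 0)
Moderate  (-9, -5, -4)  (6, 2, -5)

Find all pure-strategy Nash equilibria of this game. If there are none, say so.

For each player, find the best response to each opponent profile; mutual best responses are the pure NE.
Brand 1 against (None, Light): payoffs 5, -5, 6 → best response Moderate.
Brand 1 against (None, Moderate): payoffs 7, -6, -9 → best response None.
Brand 1 against (Light, Light): payoffs 1, -8, -6 → best response None.
Brand 1 against (Light, Moderate): payoffs -3, -8, 6 → best response Moderate.
Brand 2 against (None, Light): payoffs -3, 0 → best response Light.
Brand 2 against (None, Moderate): payoffs -3, 0 → best response Light.
Brand 2 against (Light, Light): payoffs -5, -7 → best response None.
Brand 2 against (Light, Moderate): payoffs 2, 9 → best response Light.
Brand 2 against (Moderate, Light): payoffs -1, -7 → best response None.
Brand 2 against (Moderate, Moderate): payoffs -5, 2 → best response Light.
Brand 3 against (None, None): payoffs 4, -9 → best response Light.
Brand 3 against (None, Light): payoffs 9, 7 → best response Light.
Brand 3 against (Light, None): payoffs -5, 7 → best response Moderate.
Brand 3 against (Light, Light): payoffs -1, 0 → best response Moderate.
Brand 3 against (Moderate, None): payoffs 7, -4 → best response Light.
Brand 3 against (Moderate, Light): payoffs -7, -5 → best response Moderate.
Mutual best responses: (None, Light, Light); (Moderate, None, Light); (Moderate, Light, Moderate).

Pure-strategy Nash equilibria: (None, Light, Light); (Moderate, None, Light); (Moderate, Light, Moderate)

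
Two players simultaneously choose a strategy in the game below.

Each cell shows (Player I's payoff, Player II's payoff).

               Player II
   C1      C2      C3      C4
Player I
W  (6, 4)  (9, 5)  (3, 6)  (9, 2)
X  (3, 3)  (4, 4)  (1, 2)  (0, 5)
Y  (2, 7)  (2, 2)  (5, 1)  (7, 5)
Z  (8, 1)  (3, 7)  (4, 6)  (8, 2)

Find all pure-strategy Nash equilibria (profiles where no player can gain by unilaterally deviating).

This game has no pure Nash equilibrium.

Player I against C1: payoffs 6, 3, 2, 8 → best response Z.
Player I against C2: payoffs 9, 4, 2, 3 → best response W.
Player I against C3: payoffs 3, 1, 5, 4 → best response Y.
Player I against C4: payoffs 9, 0, 7, 8 → best response W.
Player II against W: payoffs 4, 5, 6, 2 → best response C3.
Player II against X: payoffs 3, 4, 2, 5 → best response C4.
Player II against Y: payoffs 7, 2, 1, 5 → best response C1.
Player II against Z: payoffs 1, 7, 6, 2 → best response C2.
No profile is a mutual best response for all players.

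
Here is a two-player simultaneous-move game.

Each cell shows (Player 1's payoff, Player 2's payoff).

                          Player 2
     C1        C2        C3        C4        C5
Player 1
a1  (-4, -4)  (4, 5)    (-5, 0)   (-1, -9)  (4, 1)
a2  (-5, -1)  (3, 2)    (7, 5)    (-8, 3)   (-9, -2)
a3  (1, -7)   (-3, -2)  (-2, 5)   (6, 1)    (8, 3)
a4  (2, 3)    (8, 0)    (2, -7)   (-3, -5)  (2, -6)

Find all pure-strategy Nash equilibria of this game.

The pure Nash equilibria are (a2, C3), (a4, C1).

Mark each player's best response to every combination of opponents' strategies; a profile where every player is best-responding is a pure Nash equilibrium.
Player 1 against C1: payoffs -4, -5, 1, 2 → best response a4.
Player 1 against C2: payoffs 4, 3, -3, 8 → best response a4.
Player 1 against C3: payoffs -5, 7, -2, 2 → best response a2.
Player 1 against C4: payoffs -1, -8, 6, -3 → best response a3.
Player 1 against C5: payoffs 4, -9, 8, 2 → best response a3.
Player 2 against a1: payoffs -4, 5, 0, -9, 1 → best response C2.
Player 2 against a2: payoffs -1, 2, 5, 3, -2 → best response C3.
Player 2 against a3: payoffs -7, -2, 5, 1, 3 → best response C3.
Player 2 against a4: payoffs 3, 0, -7, -5, -6 → best response C1.
Mutual best responses: (a2, C3); (a4, C1).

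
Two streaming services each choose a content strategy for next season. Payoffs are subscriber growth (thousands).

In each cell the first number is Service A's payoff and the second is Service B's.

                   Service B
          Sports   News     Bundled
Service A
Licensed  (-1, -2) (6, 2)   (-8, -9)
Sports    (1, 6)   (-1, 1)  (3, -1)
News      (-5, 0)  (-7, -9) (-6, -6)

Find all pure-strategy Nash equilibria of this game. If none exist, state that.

Mark each player's best response to every combination of opponents' strategies; a profile where every player is best-responding is a pure Nash equilibrium.
Service A against Sports: payoffs -1, 1, -5 → best response Sports.
Service A against News: payoffs 6, -1, -7 → best response Licensed.
Service A against Bundled: payoffs -8, 3, -6 → best response Sports.
Service B against Licensed: payoffs -2, 2, -9 → best response News.
Service B against Sports: payoffs 6, 1, -1 → best response Sports.
Service B against News: payoffs 0, -9, -6 → best response Sports.
Mutual best responses: (Licensed, News); (Sports, Sports).

The pure Nash equilibria are (Licensed, News) and (Sports, Sports).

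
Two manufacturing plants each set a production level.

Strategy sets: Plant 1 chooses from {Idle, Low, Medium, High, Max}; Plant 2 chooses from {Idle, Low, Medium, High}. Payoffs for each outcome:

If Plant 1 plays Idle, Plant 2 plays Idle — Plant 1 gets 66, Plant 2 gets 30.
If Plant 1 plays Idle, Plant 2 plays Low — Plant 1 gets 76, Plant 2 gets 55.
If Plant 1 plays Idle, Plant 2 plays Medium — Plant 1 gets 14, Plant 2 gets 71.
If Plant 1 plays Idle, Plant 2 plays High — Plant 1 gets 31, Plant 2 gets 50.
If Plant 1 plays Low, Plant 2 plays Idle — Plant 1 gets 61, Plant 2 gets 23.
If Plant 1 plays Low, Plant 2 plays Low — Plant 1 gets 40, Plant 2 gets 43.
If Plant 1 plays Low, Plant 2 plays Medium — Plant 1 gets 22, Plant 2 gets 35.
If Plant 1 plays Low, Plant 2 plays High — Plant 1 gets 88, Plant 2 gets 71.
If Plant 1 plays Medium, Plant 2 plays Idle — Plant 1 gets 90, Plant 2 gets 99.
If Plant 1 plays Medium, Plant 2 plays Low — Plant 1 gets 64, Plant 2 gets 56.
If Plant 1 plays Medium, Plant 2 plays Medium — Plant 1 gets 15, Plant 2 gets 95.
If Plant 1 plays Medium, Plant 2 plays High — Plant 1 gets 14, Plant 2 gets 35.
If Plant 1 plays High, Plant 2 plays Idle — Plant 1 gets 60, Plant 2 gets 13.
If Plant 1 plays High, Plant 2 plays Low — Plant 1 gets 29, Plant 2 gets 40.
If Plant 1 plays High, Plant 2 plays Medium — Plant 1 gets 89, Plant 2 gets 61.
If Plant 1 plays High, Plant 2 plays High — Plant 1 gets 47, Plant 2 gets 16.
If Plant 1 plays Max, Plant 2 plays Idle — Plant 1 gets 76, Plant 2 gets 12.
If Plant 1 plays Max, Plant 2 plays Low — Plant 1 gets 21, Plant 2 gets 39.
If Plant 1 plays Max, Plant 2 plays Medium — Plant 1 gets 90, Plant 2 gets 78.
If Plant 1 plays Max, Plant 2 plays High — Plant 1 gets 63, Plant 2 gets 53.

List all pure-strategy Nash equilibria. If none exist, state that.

The pure Nash equilibria are (Low, High) and (Medium, Idle) and (Max, Medium).

For each player, find the best response to each opponent profile; mutual best responses are the pure NE.
Plant 1 against Idle: payoffs 66, 61, 90, 60, 76 → best response Medium.
Plant 1 against Low: payoffs 76, 40, 64, 29, 21 → best response Idle.
Plant 1 against Medium: payoffs 14, 22, 15, 89, 90 → best response Max.
Plant 1 against High: payoffs 31, 88, 14, 47, 63 → best response Low.
Plant 2 against Idle: payoffs 30, 55, 71, 50 → best response Medium.
Plant 2 against Low: payoffs 23, 43, 35, 71 → best response High.
Plant 2 against Medium: payoffs 99, 56, 95, 35 → best response Idle.
Plant 2 against High: payoffs 13, 40, 61, 16 → best response Medium.
Plant 2 against Max: payoffs 12, 39, 78, 53 → best response Medium.
Mutual best responses: (Low, High); (Medium, Idle); (Max, Medium).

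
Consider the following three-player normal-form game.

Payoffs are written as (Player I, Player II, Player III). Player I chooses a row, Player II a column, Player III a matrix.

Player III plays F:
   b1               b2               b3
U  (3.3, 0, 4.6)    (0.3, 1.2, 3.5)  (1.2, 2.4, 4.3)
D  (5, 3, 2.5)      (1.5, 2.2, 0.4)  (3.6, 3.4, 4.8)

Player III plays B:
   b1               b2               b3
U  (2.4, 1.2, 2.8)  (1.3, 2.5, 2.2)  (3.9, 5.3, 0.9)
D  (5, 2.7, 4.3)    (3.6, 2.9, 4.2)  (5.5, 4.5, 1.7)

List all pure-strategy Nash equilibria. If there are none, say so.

(U, b1, F): Player I can switch to D (3.3 → 5). Not NE.
(U, b1, B): Player I can switch to D (2.4 → 5). Not NE.
(U, b2, F): Player I can switch to D (0.3 → 1.5). Not NE.
(U, b2, B): Player I can switch to D (1.3 → 3.6). Not NE.
(U, b3, F): Player I can switch to D (1.2 → 3.6). Not NE.
(U, b3, B): Player I can switch to D (3.9 → 5.5). Not NE.
(D, b1, F): Player II can switch to b3 (3 → 3.4). Not NE.
(D, b1, B): Player II can switch to b2 (2.7 → 2.9). Not NE.
(D, b3, F): Player I gets 3.6, best alternative 1.2; Player II gets 3.4, best alternative 3; Player III gets 4.8, best alternative 1.7. No profitable deviation — NE.
(The remaining 3 profiles each have a profitable deviation by the same check.)

The unique pure-strategy Nash equilibrium is (D, b3, F).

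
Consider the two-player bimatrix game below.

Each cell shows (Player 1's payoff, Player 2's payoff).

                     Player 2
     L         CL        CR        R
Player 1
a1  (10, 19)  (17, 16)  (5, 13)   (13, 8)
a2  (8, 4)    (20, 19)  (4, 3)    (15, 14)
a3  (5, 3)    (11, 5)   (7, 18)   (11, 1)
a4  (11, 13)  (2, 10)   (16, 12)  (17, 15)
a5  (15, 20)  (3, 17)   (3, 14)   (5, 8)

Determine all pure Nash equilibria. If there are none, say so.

For each player, find the best response to each opponent profile; mutual best responses are the pure NE.
Player 1 against L: payoffs 10, 8, 5, 11, 15 → best response a5.
Player 1 against CL: payoffs 17, 20, 11, 2, 3 → best response a2.
Player 1 against CR: payoffs 5, 4, 7, 16, 3 → best response a4.
Player 1 against R: payoffs 13, 15, 11, 17, 5 → best response a4.
Player 2 against a1: payoffs 19, 16, 13, 8 → best response L.
Player 2 against a2: payoffs 4, 19, 3, 14 → best response CL.
Player 2 against a3: payoffs 3, 5, 18, 1 → best response CR.
Player 2 against a4: payoffs 13, 10, 12, 15 → best response R.
Player 2 against a5: payoffs 20, 17, 14, 8 → best response L.
Mutual best responses: (a2, CL); (a4, R); (a5, L).

The pure Nash equilibria are (a2, CL); (a4, R); (a5, L).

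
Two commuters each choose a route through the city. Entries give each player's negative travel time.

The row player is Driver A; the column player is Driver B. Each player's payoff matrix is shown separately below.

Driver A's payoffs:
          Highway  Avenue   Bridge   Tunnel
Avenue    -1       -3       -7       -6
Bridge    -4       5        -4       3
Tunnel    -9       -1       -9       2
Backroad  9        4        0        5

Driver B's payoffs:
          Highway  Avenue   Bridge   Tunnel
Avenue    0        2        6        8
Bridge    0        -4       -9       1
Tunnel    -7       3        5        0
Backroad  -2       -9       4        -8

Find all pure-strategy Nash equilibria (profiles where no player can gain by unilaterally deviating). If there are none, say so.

(Avenue, Highway): Driver A can switch to Backroad (-1 → 9). Not NE.
(Avenue, Avenue): Driver A can switch to Bridge (-3 → 5). Not NE.
(Avenue, Bridge): Driver A can switch to Bridge (-7 → -4). Not NE.
(Avenue, Tunnel): Driver A can switch to Bridge (-6 → 3). Not NE.
(Bridge, Highway): Driver A can switch to Avenue (-4 → -1). Not NE.
(Bridge, Avenue): Driver B can switch to Highway (-4 → 0). Not NE.
(Bridge, Bridge): Driver A can switch to Backroad (-4 → 0). Not NE.
(Bridge, Tunnel): Driver A can switch to Backroad (3 → 5). Not NE.
(Tunnel, Highway): Driver A can switch to Avenue (-9 → -1). Not NE.
(Tunnel, Avenue): Driver A can switch to Bridge (-1 → 5). Not NE.
(Backroad, Bridge): Driver A gets 0, best alternative -4; Driver B gets 4, best alternative -2. No profitable deviation — NE.
(The remaining 5 profiles each have a profitable deviation by the same check.)

Pure NE: (Backroad, Bridge)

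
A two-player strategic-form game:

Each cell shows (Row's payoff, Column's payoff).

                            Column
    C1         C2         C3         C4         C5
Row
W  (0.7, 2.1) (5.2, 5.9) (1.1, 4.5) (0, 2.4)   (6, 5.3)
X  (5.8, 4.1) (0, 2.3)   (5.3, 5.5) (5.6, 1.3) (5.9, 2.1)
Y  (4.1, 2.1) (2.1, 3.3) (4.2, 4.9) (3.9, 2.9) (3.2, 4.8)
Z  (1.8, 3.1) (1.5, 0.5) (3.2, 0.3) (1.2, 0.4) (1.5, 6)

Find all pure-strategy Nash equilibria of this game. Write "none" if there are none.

(W, C2); (X, C3)

For each player, find the best response to each opponent profile; mutual best responses are the pure NE.
Row against C1: payoffs 0.7, 5.8, 4.1, 1.8 → best response X.
Row against C2: payoffs 5.2, 0, 2.1, 1.5 → best response W.
Row against C3: payoffs 1.1, 5.3, 4.2, 3.2 → best response X.
Row against C4: payoffs 0, 5.6, 3.9, 1.2 → best response X.
Row against C5: payoffs 6, 5.9, 3.2, 1.5 → best response W.
Column against W: payoffs 2.1, 5.9, 4.5, 2.4, 5.3 → best response C2.
Column against X: payoffs 4.1, 2.3, 5.5, 1.3, 2.1 → best response C3.
Column against Y: payoffs 2.1, 3.3, 4.9, 2.9, 4.8 → best response C3.
Column against Z: payoffs 3.1, 0.5, 0.3, 0.4, 6 → best response C5.
Mutual best responses: (W, C2); (X, C3).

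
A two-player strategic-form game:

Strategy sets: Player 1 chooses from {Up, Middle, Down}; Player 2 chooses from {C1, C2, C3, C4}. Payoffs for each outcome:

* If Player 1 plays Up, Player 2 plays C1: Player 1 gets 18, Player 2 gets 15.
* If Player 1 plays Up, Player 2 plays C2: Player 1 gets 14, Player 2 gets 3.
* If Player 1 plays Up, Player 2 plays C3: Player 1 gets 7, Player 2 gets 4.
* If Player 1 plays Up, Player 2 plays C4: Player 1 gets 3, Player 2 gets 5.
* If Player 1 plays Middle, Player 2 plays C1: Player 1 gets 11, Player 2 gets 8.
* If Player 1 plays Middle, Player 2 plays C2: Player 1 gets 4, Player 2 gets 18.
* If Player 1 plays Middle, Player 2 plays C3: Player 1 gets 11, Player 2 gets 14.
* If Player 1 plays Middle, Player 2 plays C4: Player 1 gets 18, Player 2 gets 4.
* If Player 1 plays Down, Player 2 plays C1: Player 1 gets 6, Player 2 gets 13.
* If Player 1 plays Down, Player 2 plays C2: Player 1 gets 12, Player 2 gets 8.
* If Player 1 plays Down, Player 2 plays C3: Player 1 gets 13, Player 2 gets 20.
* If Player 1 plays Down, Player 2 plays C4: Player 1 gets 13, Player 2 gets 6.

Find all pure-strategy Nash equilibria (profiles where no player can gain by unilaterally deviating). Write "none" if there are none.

(Up, C1): Player 1 gets 18, best alternative 11; Player 2 gets 15, best alternative 5. No profitable deviation — NE.
(Up, C2): Player 2 can switch to C1 (3 → 15). Not NE.
(Up, C3): Player 1 can switch to Middle (7 → 11). Not NE.
(Up, C4): Player 1 can switch to Middle (3 → 18). Not NE.
(Middle, C1): Player 1 can switch to Up (11 → 18). Not NE.
(Middle, C2): Player 1 can switch to Up (4 → 14). Not NE.
(Middle, C3): Player 1 can switch to Down (11 → 13). Not NE.
(Middle, C4): Player 2 can switch to C1 (4 → 8). Not NE.
(Down, C1): Player 1 can switch to Up (6 → 18). Not NE.
(Down, C3): Player 1 gets 13, best alternative 11; Player 2 gets 20, best alternative 13. No profitable deviation — NE.
(The remaining 2 profiles each have a profitable deviation by the same check.)

The pure Nash equilibria are (Up, C1); (Down, C3).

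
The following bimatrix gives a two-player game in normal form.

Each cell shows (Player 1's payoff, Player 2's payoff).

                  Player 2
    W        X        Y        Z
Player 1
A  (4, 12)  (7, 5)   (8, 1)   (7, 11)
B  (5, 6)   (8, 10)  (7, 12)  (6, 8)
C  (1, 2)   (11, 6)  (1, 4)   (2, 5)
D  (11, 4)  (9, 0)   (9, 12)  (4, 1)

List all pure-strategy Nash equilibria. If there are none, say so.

The pure Nash equilibria are (C, X); (D, Y).

Player 1 against W: payoffs 4, 5, 1, 11 → best response D.
Player 1 against X: payoffs 7, 8, 11, 9 → best response C.
Player 1 against Y: payoffs 8, 7, 1, 9 → best response D.
Player 1 against Z: payoffs 7, 6, 2, 4 → best response A.
Player 2 against A: payoffs 12, 5, 1, 11 → best response W.
Player 2 against B: payoffs 6, 10, 12, 8 → best response Y.
Player 2 against C: payoffs 2, 6, 4, 5 → best response X.
Player 2 against D: payoffs 4, 0, 12, 1 → best response Y.
Mutual best responses: (C, X); (D, Y).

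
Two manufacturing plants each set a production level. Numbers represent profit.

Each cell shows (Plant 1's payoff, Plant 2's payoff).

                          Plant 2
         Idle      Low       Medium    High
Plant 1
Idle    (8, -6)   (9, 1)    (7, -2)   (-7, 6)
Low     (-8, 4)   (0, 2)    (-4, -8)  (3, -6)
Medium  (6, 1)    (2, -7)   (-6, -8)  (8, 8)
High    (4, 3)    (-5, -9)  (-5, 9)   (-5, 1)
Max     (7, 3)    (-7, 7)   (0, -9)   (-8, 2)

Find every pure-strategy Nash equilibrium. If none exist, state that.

The unique pure-strategy Nash equilibrium is (Medium, High).

For each strategy profile, look for a profitable unilateral deviation.
(Idle, Idle): Plant 2 can switch to Low (-6 → 1). Not NE.
(Idle, Low): Plant 2 can switch to High (1 → 6). Not NE.
(Idle, Medium): Plant 2 can switch to Low (-2 → 1). Not NE.
(Idle, High): Plant 1 can switch to Low (-7 → 3). Not NE.
(Low, Idle): Plant 1 can switch to Idle (-8 → 8). Not NE.
(Low, Low): Plant 1 can switch to Idle (0 → 9). Not NE.
(Low, Medium): Plant 1 can switch to Idle (-4 → 7). Not NE.
(Low, High): Plant 1 can switch to Medium (3 → 8). Not NE.
(Medium, Idle): Plant 1 can switch to Idle (6 → 8). Not NE.
(Medium, Low): Plant 1 can switch to Idle (2 → 9). Not NE.
(Medium, Medium): Plant 1 can switch to Idle (-6 → 7). Not NE.
(Medium, High): Plant 1 gets 8, best alternative 3; Plant 2 gets 8, best alternative 1. No profitable deviation — NE.
(High, Idle): Plant 1 can switch to Idle (4 → 8). Not NE.
(The remaining 7 profiles each have a profitable deviation by the same check.)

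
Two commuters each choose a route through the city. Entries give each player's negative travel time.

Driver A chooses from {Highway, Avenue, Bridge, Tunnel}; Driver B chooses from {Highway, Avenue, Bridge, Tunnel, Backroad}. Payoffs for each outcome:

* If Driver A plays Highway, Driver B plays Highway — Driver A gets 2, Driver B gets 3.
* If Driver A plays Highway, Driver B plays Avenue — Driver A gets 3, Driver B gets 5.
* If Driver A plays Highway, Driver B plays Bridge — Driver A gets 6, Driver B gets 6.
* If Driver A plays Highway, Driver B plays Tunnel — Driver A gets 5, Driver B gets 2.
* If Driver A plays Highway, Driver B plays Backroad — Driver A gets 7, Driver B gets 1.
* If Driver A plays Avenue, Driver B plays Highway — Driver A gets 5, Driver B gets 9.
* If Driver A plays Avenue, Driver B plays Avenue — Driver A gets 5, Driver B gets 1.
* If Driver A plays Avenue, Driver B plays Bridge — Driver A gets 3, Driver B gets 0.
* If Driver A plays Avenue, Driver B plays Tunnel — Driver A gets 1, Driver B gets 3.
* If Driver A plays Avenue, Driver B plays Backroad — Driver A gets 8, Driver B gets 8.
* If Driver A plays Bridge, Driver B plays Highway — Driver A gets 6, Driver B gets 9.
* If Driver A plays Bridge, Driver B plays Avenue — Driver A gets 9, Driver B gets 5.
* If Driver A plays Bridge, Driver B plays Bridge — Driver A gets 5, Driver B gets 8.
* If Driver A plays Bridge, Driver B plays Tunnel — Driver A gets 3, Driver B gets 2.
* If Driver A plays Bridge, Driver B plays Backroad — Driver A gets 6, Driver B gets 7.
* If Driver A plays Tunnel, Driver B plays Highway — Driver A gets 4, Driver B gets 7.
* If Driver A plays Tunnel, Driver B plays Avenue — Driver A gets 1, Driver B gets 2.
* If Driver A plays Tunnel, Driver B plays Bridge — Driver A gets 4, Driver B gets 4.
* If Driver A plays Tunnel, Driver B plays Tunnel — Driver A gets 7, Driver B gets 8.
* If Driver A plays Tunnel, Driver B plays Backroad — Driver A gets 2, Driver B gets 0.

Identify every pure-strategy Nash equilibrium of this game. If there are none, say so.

(Highway, Bridge); (Bridge, Highway); (Tunnel, Tunnel)

(Highway, Highway): Driver A can switch to Avenue (2 → 5). Not NE.
(Highway, Avenue): Driver A can switch to Avenue (3 → 5). Not NE.
(Highway, Bridge): Driver A gets 6, best alternative 5; Driver B gets 6, best alternative 5. No profitable deviation — NE.
(Highway, Tunnel): Driver A can switch to Tunnel (5 → 7). Not NE.
(Highway, Backroad): Driver A can switch to Avenue (7 → 8). Not NE.
(Avenue, Highway): Driver A can switch to Bridge (5 → 6). Not NE.
(Avenue, Avenue): Driver A can switch to Bridge (5 → 9). Not NE.
(Bridge, Highway): Driver A gets 6, best alternative 5; Driver B gets 9, best alternative 8. No profitable deviation — NE.
(Tunnel, Tunnel): Driver A gets 7, best alternative 5; Driver B gets 8, best alternative 7. No profitable deviation — NE.
(The remaining 11 profiles each have a profitable deviation by the same check.)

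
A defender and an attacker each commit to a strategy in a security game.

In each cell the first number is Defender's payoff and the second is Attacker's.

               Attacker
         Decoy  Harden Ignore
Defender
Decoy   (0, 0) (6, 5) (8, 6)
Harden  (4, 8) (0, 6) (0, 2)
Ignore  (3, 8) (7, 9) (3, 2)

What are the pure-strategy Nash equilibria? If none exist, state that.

(Decoy, Decoy): Defender can switch to Harden (0 → 4). Not NE.
(Decoy, Harden): Defender can switch to Ignore (6 → 7). Not NE.
(Decoy, Ignore): Defender gets 8, best alternative 3; Attacker gets 6, best alternative 5. No profitable deviation — NE.
(Harden, Decoy): Defender gets 4, best alternative 3; Attacker gets 8, best alternative 6. No profitable deviation — NE.
(Harden, Harden): Defender can switch to Decoy (0 → 6). Not NE.
(Harden, Ignore): Defender can switch to Decoy (0 → 8). Not NE.
(Ignore, Decoy): Defender can switch to Harden (3 → 4). Not NE.
(Ignore, Harden): Defender gets 7, best alternative 6; Attacker gets 9, best alternative 8. No profitable deviation — NE.
(Ignore, Ignore): Defender can switch to Decoy (3 → 8). Not NE.

The pure Nash equilibria are (Decoy, Ignore), (Harden, Decoy), (Ignore, Harden).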